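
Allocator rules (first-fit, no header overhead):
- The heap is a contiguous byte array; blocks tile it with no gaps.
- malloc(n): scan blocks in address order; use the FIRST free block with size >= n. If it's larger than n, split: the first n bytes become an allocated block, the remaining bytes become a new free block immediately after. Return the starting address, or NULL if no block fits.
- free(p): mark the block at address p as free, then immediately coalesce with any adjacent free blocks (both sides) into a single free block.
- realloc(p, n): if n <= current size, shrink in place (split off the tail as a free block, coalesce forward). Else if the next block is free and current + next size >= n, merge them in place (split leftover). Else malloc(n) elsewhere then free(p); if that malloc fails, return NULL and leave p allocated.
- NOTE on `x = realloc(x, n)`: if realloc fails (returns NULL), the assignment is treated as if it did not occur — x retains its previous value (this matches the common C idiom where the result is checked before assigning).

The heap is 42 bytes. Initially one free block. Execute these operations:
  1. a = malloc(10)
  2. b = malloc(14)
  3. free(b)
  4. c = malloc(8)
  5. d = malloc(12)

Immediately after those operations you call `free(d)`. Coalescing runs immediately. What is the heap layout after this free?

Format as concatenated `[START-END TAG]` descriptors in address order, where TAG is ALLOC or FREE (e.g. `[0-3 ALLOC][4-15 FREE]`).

Op 1: a = malloc(10) -> a = 0; heap: [0-9 ALLOC][10-41 FREE]
Op 2: b = malloc(14) -> b = 10; heap: [0-9 ALLOC][10-23 ALLOC][24-41 FREE]
Op 3: free(b) -> (freed b); heap: [0-9 ALLOC][10-41 FREE]
Op 4: c = malloc(8) -> c = 10; heap: [0-9 ALLOC][10-17 ALLOC][18-41 FREE]
Op 5: d = malloc(12) -> d = 18; heap: [0-9 ALLOC][10-17 ALLOC][18-29 ALLOC][30-41 FREE]
free(d): d = 18 -> block [18-29 ALLOC]; mark free, coalesce with adjacent free neighbors -> [0-9 ALLOC][10-17 ALLOC][18-41 FREE]

Answer: [0-9 ALLOC][10-17 ALLOC][18-41 FREE]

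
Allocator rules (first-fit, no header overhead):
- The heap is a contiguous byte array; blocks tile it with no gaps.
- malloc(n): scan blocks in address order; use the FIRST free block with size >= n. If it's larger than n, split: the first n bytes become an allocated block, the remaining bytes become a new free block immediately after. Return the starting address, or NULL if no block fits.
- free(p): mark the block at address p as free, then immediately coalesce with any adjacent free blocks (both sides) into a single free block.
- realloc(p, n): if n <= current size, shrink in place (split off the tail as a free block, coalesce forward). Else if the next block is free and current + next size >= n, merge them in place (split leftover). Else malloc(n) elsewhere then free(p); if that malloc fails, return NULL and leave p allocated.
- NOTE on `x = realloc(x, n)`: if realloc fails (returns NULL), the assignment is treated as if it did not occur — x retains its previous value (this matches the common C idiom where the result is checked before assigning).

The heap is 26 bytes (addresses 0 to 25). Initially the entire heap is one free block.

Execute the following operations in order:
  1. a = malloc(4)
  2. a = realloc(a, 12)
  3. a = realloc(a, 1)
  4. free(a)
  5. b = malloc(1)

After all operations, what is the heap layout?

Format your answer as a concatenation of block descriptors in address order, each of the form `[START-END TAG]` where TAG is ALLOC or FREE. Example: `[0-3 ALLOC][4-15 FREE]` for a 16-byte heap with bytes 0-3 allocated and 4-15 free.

Op 1: a = malloc(4) -> a = 0; heap: [0-3 ALLOC][4-25 FREE]
Op 2: a = realloc(a, 12) -> a = 0; heap: [0-11 ALLOC][12-25 FREE]
Op 3: a = realloc(a, 1) -> a = 0; heap: [0-0 ALLOC][1-25 FREE]
Op 4: free(a) -> (freed a); heap: [0-25 FREE]
Op 5: b = malloc(1) -> b = 0; heap: [0-0 ALLOC][1-25 FREE]

Answer: [0-0 ALLOC][1-25 FREE]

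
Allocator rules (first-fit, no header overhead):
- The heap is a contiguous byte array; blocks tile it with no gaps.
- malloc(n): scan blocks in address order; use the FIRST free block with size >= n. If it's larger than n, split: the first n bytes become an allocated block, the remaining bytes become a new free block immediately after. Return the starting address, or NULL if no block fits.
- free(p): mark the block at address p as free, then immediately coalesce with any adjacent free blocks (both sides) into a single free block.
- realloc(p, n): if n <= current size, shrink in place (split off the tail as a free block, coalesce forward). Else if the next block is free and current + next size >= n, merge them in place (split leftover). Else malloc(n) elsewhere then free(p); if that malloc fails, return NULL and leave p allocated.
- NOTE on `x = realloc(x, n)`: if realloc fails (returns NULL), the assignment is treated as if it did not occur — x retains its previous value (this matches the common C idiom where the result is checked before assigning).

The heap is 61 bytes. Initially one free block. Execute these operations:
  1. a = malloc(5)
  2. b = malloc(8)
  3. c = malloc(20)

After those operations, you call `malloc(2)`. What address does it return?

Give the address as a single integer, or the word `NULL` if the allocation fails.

Op 1: a = malloc(5) -> a = 0; heap: [0-4 ALLOC][5-60 FREE]
Op 2: b = malloc(8) -> b = 5; heap: [0-4 ALLOC][5-12 ALLOC][13-60 FREE]
Op 3: c = malloc(20) -> c = 13; heap: [0-4 ALLOC][5-12 ALLOC][13-32 ALLOC][33-60 FREE]
malloc(2): first-fit scan over [0-4 ALLOC][5-12 ALLOC][13-32 ALLOC][33-60 FREE] -> 33

Answer: 33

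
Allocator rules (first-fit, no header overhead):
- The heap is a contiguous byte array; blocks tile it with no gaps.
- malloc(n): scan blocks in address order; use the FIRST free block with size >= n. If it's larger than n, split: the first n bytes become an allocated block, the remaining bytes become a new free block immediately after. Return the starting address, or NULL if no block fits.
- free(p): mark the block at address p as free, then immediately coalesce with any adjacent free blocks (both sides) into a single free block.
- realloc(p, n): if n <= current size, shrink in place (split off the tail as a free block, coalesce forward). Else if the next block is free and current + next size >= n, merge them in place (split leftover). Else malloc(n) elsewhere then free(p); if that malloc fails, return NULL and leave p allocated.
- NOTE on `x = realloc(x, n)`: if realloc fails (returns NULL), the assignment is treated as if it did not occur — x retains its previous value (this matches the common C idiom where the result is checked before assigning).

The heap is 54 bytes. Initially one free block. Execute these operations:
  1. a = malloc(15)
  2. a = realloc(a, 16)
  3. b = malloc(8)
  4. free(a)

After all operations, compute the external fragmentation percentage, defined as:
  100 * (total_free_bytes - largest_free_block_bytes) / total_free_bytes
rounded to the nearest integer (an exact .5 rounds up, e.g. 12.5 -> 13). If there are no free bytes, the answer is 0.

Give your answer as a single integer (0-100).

Answer: 35

Derivation:
Op 1: a = malloc(15) -> a = 0; heap: [0-14 ALLOC][15-53 FREE]
Op 2: a = realloc(a, 16) -> a = 0; heap: [0-15 ALLOC][16-53 FREE]
Op 3: b = malloc(8) -> b = 16; heap: [0-15 ALLOC][16-23 ALLOC][24-53 FREE]
Op 4: free(a) -> (freed a); heap: [0-15 FREE][16-23 ALLOC][24-53 FREE]
Free blocks: [16 30] total_free=46 largest=30 -> 100*(46-30)/46 = 1600/46 ≈ 34.783 -> rounds to 35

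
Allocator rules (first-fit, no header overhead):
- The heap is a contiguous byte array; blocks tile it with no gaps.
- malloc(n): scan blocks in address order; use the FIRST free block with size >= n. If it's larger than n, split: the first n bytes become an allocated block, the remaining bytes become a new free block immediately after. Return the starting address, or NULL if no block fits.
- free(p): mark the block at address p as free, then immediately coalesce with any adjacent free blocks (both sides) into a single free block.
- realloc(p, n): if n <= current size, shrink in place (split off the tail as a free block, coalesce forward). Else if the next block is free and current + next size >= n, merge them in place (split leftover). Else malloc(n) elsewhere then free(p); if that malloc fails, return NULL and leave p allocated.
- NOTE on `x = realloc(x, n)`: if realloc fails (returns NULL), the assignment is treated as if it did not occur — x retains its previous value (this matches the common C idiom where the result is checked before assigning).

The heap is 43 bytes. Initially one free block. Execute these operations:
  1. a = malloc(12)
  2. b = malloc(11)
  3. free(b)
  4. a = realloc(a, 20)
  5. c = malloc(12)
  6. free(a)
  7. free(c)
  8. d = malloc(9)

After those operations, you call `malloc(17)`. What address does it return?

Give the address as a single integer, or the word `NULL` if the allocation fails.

Answer: 9

Derivation:
Op 1: a = malloc(12) -> a = 0; heap: [0-11 ALLOC][12-42 FREE]
Op 2: b = malloc(11) -> b = 12; heap: [0-11 ALLOC][12-22 ALLOC][23-42 FREE]
Op 3: free(b) -> (freed b); heap: [0-11 ALLOC][12-42 FREE]
Op 4: a = realloc(a, 20) -> a = 0; heap: [0-19 ALLOC][20-42 FREE]
Op 5: c = malloc(12) -> c = 20; heap: [0-19 ALLOC][20-31 ALLOC][32-42 FREE]
Op 6: free(a) -> (freed a); heap: [0-19 FREE][20-31 ALLOC][32-42 FREE]
Op 7: free(c) -> (freed c); heap: [0-42 FREE]
Op 8: d = malloc(9) -> d = 0; heap: [0-8 ALLOC][9-42 FREE]
malloc(17): first-fit scan over [0-8 ALLOC][9-42 FREE] -> 9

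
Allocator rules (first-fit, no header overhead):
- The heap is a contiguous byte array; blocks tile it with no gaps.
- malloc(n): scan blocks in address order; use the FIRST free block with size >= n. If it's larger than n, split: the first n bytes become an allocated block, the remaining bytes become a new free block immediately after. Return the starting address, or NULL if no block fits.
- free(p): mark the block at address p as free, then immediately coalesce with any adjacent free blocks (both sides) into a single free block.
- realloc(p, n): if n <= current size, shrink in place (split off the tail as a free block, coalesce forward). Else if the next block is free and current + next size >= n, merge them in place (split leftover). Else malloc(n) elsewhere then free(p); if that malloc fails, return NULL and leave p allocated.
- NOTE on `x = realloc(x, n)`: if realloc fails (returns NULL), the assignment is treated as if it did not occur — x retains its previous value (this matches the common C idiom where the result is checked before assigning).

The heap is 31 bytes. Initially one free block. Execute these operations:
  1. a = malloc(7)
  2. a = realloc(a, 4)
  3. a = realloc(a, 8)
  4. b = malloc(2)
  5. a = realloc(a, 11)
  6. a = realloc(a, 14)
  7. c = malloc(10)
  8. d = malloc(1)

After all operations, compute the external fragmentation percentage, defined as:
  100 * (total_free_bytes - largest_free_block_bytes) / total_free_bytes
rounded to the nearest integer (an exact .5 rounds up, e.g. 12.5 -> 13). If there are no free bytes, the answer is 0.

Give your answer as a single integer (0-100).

Op 1: a = malloc(7) -> a = 0; heap: [0-6 ALLOC][7-30 FREE]
Op 2: a = realloc(a, 4) -> a = 0; heap: [0-3 ALLOC][4-30 FREE]
Op 3: a = realloc(a, 8) -> a = 0; heap: [0-7 ALLOC][8-30 FREE]
Op 4: b = malloc(2) -> b = 8; heap: [0-7 ALLOC][8-9 ALLOC][10-30 FREE]
Op 5: a = realloc(a, 11) -> a = 10; heap: [0-7 FREE][8-9 ALLOC][10-20 ALLOC][21-30 FREE]
Op 6: a = realloc(a, 14) -> a = 10; heap: [0-7 FREE][8-9 ALLOC][10-23 ALLOC][24-30 FREE]
Op 7: c = malloc(10) -> c = NULL; heap: [0-7 FREE][8-9 ALLOC][10-23 ALLOC][24-30 FREE]
Op 8: d = malloc(1) -> d = 0; heap: [0-0 ALLOC][1-7 FREE][8-9 ALLOC][10-23 ALLOC][24-30 FREE]
Free blocks: [7 7] total_free=14 largest=7 -> 100*(14-7)/14 = 700/14 = 50

Answer: 50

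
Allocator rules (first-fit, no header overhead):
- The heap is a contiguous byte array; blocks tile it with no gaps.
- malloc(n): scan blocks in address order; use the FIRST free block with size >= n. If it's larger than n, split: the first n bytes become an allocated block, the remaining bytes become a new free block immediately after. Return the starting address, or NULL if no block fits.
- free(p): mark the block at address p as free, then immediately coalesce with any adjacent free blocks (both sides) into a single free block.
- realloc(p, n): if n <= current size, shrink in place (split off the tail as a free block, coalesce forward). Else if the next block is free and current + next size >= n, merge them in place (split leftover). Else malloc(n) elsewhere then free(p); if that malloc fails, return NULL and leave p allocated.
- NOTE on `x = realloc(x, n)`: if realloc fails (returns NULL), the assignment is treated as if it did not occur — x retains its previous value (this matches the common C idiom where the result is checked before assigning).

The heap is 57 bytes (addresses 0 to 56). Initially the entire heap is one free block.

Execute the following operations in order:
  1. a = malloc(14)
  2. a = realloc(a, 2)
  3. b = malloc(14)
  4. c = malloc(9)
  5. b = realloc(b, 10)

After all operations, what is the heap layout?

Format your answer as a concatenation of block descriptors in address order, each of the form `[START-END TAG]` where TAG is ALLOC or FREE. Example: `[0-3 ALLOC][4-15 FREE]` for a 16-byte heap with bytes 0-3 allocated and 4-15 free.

Op 1: a = malloc(14) -> a = 0; heap: [0-13 ALLOC][14-56 FREE]
Op 2: a = realloc(a, 2) -> a = 0; heap: [0-1 ALLOC][2-56 FREE]
Op 3: b = malloc(14) -> b = 2; heap: [0-1 ALLOC][2-15 ALLOC][16-56 FREE]
Op 4: c = malloc(9) -> c = 16; heap: [0-1 ALLOC][2-15 ALLOC][16-24 ALLOC][25-56 FREE]
Op 5: b = realloc(b, 10) -> b = 2; heap: [0-1 ALLOC][2-11 ALLOC][12-15 FREE][16-24 ALLOC][25-56 FREE]

Answer: [0-1 ALLOC][2-11 ALLOC][12-15 FREE][16-24 ALLOC][25-56 FREE]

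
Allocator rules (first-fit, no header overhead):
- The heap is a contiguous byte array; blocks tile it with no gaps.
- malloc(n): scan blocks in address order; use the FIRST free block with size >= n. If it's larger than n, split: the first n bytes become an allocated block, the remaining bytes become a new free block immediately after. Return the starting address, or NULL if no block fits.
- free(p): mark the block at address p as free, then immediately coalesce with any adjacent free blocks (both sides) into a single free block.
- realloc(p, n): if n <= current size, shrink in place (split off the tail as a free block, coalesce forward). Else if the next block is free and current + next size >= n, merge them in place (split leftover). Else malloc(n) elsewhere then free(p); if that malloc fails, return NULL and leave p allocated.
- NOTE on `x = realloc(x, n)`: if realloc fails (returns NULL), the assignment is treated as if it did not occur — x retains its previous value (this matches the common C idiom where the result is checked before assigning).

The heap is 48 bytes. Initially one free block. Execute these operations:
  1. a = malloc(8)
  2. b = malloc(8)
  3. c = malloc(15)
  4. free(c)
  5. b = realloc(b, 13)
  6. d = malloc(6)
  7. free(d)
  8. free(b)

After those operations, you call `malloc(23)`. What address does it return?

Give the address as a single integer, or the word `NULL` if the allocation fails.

Op 1: a = malloc(8) -> a = 0; heap: [0-7 ALLOC][8-47 FREE]
Op 2: b = malloc(8) -> b = 8; heap: [0-7 ALLOC][8-15 ALLOC][16-47 FREE]
Op 3: c = malloc(15) -> c = 16; heap: [0-7 ALLOC][8-15 ALLOC][16-30 ALLOC][31-47 FREE]
Op 4: free(c) -> (freed c); heap: [0-7 ALLOC][8-15 ALLOC][16-47 FREE]
Op 5: b = realloc(b, 13) -> b = 8; heap: [0-7 ALLOC][8-20 ALLOC][21-47 FREE]
Op 6: d = malloc(6) -> d = 21; heap: [0-7 ALLOC][8-20 ALLOC][21-26 ALLOC][27-47 FREE]
Op 7: free(d) -> (freed d); heap: [0-7 ALLOC][8-20 ALLOC][21-47 FREE]
Op 8: free(b) -> (freed b); heap: [0-7 ALLOC][8-47 FREE]
malloc(23): first-fit scan over [0-7 ALLOC][8-47 FREE] -> 8

Answer: 8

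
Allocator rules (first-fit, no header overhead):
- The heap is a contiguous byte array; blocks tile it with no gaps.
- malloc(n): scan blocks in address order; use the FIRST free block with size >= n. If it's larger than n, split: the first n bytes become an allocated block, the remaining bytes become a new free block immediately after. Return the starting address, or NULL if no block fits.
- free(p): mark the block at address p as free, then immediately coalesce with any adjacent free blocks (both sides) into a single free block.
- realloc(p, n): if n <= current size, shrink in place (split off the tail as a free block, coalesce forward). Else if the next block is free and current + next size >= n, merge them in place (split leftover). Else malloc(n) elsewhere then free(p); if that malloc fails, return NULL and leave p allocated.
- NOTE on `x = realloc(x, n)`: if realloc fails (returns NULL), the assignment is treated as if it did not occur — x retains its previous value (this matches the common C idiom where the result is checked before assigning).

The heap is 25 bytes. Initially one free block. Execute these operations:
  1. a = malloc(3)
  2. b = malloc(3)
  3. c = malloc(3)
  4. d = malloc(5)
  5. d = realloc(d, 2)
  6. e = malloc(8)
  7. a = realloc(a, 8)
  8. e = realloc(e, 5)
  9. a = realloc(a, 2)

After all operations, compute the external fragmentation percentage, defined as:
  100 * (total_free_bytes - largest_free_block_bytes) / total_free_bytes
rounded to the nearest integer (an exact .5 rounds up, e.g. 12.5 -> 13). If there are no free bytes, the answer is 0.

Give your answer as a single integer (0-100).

Op 1: a = malloc(3) -> a = 0; heap: [0-2 ALLOC][3-24 FREE]
Op 2: b = malloc(3) -> b = 3; heap: [0-2 ALLOC][3-5 ALLOC][6-24 FREE]
Op 3: c = malloc(3) -> c = 6; heap: [0-2 ALLOC][3-5 ALLOC][6-8 ALLOC][9-24 FREE]
Op 4: d = malloc(5) -> d = 9; heap: [0-2 ALLOC][3-5 ALLOC][6-8 ALLOC][9-13 ALLOC][14-24 FREE]
Op 5: d = realloc(d, 2) -> d = 9; heap: [0-2 ALLOC][3-5 ALLOC][6-8 ALLOC][9-10 ALLOC][11-24 FREE]
Op 6: e = malloc(8) -> e = 11; heap: [0-2 ALLOC][3-5 ALLOC][6-8 ALLOC][9-10 ALLOC][11-18 ALLOC][19-24 FREE]
Op 7: a = realloc(a, 8) -> NULL (a unchanged); heap: [0-2 ALLOC][3-5 ALLOC][6-8 ALLOC][9-10 ALLOC][11-18 ALLOC][19-24 FREE]
Op 8: e = realloc(e, 5) -> e = 11; heap: [0-2 ALLOC][3-5 ALLOC][6-8 ALLOC][9-10 ALLOC][11-15 ALLOC][16-24 FREE]
Op 9: a = realloc(a, 2) -> a = 0; heap: [0-1 ALLOC][2-2 FREE][3-5 ALLOC][6-8 ALLOC][9-10 ALLOC][11-15 ALLOC][16-24 FREE]
Free blocks: [1 9] total_free=10 largest=9 -> 100*(10-9)/10 = 100/10 = 10

Answer: 10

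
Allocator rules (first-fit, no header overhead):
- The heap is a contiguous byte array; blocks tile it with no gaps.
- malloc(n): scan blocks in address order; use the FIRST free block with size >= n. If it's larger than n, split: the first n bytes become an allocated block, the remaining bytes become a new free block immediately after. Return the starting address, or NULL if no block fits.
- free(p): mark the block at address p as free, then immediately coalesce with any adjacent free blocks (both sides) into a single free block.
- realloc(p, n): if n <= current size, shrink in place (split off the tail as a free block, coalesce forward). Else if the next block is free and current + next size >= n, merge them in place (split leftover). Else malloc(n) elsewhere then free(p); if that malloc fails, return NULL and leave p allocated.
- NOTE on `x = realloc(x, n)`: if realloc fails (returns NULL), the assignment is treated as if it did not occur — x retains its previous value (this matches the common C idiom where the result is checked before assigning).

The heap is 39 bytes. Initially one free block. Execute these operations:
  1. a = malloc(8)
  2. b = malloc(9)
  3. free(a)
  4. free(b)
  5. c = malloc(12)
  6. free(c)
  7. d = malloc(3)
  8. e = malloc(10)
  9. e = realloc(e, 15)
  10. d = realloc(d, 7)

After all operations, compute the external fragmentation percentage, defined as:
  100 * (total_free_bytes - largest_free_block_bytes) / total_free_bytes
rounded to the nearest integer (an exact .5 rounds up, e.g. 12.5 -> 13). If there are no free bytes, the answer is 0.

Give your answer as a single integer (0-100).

Answer: 18

Derivation:
Op 1: a = malloc(8) -> a = 0; heap: [0-7 ALLOC][8-38 FREE]
Op 2: b = malloc(9) -> b = 8; heap: [0-7 ALLOC][8-16 ALLOC][17-38 FREE]
Op 3: free(a) -> (freed a); heap: [0-7 FREE][8-16 ALLOC][17-38 FREE]
Op 4: free(b) -> (freed b); heap: [0-38 FREE]
Op 5: c = malloc(12) -> c = 0; heap: [0-11 ALLOC][12-38 FREE]
Op 6: free(c) -> (freed c); heap: [0-38 FREE]
Op 7: d = malloc(3) -> d = 0; heap: [0-2 ALLOC][3-38 FREE]
Op 8: e = malloc(10) -> e = 3; heap: [0-2 ALLOC][3-12 ALLOC][13-38 FREE]
Op 9: e = realloc(e, 15) -> e = 3; heap: [0-2 ALLOC][3-17 ALLOC][18-38 FREE]
Op 10: d = realloc(d, 7) -> d = 18; heap: [0-2 FREE][3-17 ALLOC][18-24 ALLOC][25-38 FREE]
Free blocks: [3 14] total_free=17 largest=14 -> 100*(17-14)/17 = 300/17 ≈ 17.647 -> rounds to 18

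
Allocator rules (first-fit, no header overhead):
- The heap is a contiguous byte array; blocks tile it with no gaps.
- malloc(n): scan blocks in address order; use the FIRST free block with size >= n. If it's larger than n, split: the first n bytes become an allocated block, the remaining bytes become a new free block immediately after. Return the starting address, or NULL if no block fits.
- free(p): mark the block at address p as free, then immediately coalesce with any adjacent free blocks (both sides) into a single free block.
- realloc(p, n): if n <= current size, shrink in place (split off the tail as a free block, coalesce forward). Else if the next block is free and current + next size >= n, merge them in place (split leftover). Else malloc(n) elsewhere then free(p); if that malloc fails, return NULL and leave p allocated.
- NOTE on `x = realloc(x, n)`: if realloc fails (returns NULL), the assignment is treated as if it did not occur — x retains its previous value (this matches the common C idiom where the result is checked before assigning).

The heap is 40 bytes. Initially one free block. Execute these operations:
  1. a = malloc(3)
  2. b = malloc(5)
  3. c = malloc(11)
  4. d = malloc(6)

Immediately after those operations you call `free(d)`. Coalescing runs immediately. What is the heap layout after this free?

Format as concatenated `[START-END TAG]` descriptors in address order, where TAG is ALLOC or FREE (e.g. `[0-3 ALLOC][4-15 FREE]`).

Op 1: a = malloc(3) -> a = 0; heap: [0-2 ALLOC][3-39 FREE]
Op 2: b = malloc(5) -> b = 3; heap: [0-2 ALLOC][3-7 ALLOC][8-39 FREE]
Op 3: c = malloc(11) -> c = 8; heap: [0-2 ALLOC][3-7 ALLOC][8-18 ALLOC][19-39 FREE]
Op 4: d = malloc(6) -> d = 19; heap: [0-2 ALLOC][3-7 ALLOC][8-18 ALLOC][19-24 ALLOC][25-39 FREE]
free(d): d = 19 -> block [19-24 ALLOC]; mark free, coalesce with adjacent free neighbors -> [0-2 ALLOC][3-7 ALLOC][8-18 ALLOC][19-39 FREE]

Answer: [0-2 ALLOC][3-7 ALLOC][8-18 ALLOC][19-39 FREE]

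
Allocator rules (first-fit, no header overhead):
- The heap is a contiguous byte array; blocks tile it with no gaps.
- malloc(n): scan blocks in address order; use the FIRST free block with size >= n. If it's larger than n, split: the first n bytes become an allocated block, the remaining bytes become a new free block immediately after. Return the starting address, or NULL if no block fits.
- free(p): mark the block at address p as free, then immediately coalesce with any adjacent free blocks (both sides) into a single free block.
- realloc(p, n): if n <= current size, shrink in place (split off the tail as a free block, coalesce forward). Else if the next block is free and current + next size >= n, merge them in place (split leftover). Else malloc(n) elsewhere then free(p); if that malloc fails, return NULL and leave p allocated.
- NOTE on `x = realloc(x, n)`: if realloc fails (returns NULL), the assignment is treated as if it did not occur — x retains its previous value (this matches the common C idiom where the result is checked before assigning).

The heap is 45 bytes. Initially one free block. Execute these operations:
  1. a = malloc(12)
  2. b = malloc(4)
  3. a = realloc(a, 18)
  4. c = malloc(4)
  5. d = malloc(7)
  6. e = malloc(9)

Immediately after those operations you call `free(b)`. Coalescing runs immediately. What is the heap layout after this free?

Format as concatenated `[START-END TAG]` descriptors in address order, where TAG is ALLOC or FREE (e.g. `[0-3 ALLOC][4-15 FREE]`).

Op 1: a = malloc(12) -> a = 0; heap: [0-11 ALLOC][12-44 FREE]
Op 2: b = malloc(4) -> b = 12; heap: [0-11 ALLOC][12-15 ALLOC][16-44 FREE]
Op 3: a = realloc(a, 18) -> a = 16; heap: [0-11 FREE][12-15 ALLOC][16-33 ALLOC][34-44 FREE]
Op 4: c = malloc(4) -> c = 0; heap: [0-3 ALLOC][4-11 FREE][12-15 ALLOC][16-33 ALLOC][34-44 FREE]
Op 5: d = malloc(7) -> d = 4; heap: [0-3 ALLOC][4-10 ALLOC][11-11 FREE][12-15 ALLOC][16-33 ALLOC][34-44 FREE]
Op 6: e = malloc(9) -> e = 34; heap: [0-3 ALLOC][4-10 ALLOC][11-11 FREE][12-15 ALLOC][16-33 ALLOC][34-42 ALLOC][43-44 FREE]
free(b): b = 12 -> block [12-15 ALLOC]; mark free, coalesce with adjacent free neighbors -> [0-3 ALLOC][4-10 ALLOC][11-15 FREE][16-33 ALLOC][34-42 ALLOC][43-44 FREE]

Answer: [0-3 ALLOC][4-10 ALLOC][11-15 FREE][16-33 ALLOC][34-42 ALLOC][43-44 FREE]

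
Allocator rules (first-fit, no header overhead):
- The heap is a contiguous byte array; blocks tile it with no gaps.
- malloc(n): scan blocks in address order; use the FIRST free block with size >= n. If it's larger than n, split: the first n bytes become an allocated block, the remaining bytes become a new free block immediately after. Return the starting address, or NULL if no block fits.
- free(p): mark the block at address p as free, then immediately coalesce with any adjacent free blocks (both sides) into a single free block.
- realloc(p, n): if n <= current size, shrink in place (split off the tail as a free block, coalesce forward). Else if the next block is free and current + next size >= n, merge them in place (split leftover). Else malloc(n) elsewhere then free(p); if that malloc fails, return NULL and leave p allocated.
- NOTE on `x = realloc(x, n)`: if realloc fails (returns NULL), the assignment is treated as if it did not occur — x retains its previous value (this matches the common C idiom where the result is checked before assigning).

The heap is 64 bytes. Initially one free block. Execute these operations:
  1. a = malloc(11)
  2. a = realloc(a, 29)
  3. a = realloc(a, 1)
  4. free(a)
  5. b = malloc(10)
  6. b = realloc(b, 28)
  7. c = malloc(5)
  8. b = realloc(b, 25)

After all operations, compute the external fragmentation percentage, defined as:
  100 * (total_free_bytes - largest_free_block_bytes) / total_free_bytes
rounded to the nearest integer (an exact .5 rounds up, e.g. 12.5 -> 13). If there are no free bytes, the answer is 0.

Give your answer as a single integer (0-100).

Answer: 9

Derivation:
Op 1: a = malloc(11) -> a = 0; heap: [0-10 ALLOC][11-63 FREE]
Op 2: a = realloc(a, 29) -> a = 0; heap: [0-28 ALLOC][29-63 FREE]
Op 3: a = realloc(a, 1) -> a = 0; heap: [0-0 ALLOC][1-63 FREE]
Op 4: free(a) -> (freed a); heap: [0-63 FREE]
Op 5: b = malloc(10) -> b = 0; heap: [0-9 ALLOC][10-63 FREE]
Op 6: b = realloc(b, 28) -> b = 0; heap: [0-27 ALLOC][28-63 FREE]
Op 7: c = malloc(5) -> c = 28; heap: [0-27 ALLOC][28-32 ALLOC][33-63 FREE]
Op 8: b = realloc(b, 25) -> b = 0; heap: [0-24 ALLOC][25-27 FREE][28-32 ALLOC][33-63 FREE]
Free blocks: [3 31] total_free=34 largest=31 -> 100*(34-31)/34 = 300/34 ≈ 8.824 -> rounds to 9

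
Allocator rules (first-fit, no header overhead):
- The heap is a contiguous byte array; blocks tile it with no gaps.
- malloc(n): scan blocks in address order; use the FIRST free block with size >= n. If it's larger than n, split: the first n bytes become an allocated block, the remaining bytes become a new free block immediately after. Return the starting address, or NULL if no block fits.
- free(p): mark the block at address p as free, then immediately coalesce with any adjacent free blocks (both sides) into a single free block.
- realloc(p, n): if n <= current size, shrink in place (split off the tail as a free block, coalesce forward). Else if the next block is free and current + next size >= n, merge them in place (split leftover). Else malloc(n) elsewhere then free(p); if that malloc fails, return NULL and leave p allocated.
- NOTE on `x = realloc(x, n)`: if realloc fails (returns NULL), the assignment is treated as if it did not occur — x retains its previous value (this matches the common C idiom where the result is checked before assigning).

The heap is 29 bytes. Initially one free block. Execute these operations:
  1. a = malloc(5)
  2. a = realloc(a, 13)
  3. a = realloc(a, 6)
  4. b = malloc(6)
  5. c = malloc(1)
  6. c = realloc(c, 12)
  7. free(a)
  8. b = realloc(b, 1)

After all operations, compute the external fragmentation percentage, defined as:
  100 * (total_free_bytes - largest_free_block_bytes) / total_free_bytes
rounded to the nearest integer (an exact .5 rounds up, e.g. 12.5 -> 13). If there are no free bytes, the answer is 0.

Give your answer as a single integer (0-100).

Answer: 63

Derivation:
Op 1: a = malloc(5) -> a = 0; heap: [0-4 ALLOC][5-28 FREE]
Op 2: a = realloc(a, 13) -> a = 0; heap: [0-12 ALLOC][13-28 FREE]
Op 3: a = realloc(a, 6) -> a = 0; heap: [0-5 ALLOC][6-28 FREE]
Op 4: b = malloc(6) -> b = 6; heap: [0-5 ALLOC][6-11 ALLOC][12-28 FREE]
Op 5: c = malloc(1) -> c = 12; heap: [0-5 ALLOC][6-11 ALLOC][12-12 ALLOC][13-28 FREE]
Op 6: c = realloc(c, 12) -> c = 12; heap: [0-5 ALLOC][6-11 ALLOC][12-23 ALLOC][24-28 FREE]
Op 7: free(a) -> (freed a); heap: [0-5 FREE][6-11 ALLOC][12-23 ALLOC][24-28 FREE]
Op 8: b = realloc(b, 1) -> b = 6; heap: [0-5 FREE][6-6 ALLOC][7-11 FREE][12-23 ALLOC][24-28 FREE]
Free blocks: [6 5 5] total_free=16 largest=6 -> 100*(16-6)/16 = 1000/16 = 62.5 -> rounds to 63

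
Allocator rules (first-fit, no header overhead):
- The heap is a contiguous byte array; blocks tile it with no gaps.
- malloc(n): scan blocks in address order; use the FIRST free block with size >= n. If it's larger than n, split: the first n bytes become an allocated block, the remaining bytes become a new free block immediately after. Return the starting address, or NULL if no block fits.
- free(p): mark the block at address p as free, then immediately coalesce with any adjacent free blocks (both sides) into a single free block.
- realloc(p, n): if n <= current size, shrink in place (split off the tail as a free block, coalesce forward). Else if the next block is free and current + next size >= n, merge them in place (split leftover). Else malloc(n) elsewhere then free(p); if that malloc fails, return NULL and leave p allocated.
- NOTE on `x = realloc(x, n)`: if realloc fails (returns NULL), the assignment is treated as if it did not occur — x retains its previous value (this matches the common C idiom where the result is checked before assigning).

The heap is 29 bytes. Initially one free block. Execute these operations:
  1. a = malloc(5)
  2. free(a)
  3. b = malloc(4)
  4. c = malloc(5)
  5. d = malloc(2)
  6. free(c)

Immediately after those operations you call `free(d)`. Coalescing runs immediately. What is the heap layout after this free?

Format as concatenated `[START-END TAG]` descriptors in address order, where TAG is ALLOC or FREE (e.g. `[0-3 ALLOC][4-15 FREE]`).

Op 1: a = malloc(5) -> a = 0; heap: [0-4 ALLOC][5-28 FREE]
Op 2: free(a) -> (freed a); heap: [0-28 FREE]
Op 3: b = malloc(4) -> b = 0; heap: [0-3 ALLOC][4-28 FREE]
Op 4: c = malloc(5) -> c = 4; heap: [0-3 ALLOC][4-8 ALLOC][9-28 FREE]
Op 5: d = malloc(2) -> d = 9; heap: [0-3 ALLOC][4-8 ALLOC][9-10 ALLOC][11-28 FREE]
Op 6: free(c) -> (freed c); heap: [0-3 ALLOC][4-8 FREE][9-10 ALLOC][11-28 FREE]
free(d): d = 9 -> block [9-10 ALLOC]; mark free, coalesce with adjacent free neighbors -> [0-3 ALLOC][4-28 FREE]

Answer: [0-3 ALLOC][4-28 FREE]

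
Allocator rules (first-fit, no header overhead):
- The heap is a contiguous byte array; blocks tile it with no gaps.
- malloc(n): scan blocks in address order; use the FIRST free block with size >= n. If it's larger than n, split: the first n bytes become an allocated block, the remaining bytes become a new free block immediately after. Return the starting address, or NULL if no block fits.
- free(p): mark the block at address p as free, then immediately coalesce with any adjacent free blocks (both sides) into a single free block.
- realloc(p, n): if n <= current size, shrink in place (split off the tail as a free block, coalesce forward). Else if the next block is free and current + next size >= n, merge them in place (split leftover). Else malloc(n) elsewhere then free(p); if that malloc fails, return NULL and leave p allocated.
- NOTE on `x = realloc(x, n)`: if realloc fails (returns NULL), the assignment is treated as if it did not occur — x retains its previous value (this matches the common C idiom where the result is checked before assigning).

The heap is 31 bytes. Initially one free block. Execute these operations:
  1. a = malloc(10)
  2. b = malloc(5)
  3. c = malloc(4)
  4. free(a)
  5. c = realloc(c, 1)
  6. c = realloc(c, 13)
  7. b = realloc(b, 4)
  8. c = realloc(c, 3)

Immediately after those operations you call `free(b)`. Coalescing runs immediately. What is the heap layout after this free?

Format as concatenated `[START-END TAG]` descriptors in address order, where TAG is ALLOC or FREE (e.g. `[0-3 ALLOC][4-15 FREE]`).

Answer: [0-14 FREE][15-17 ALLOC][18-30 FREE]

Derivation:
Op 1: a = malloc(10) -> a = 0; heap: [0-9 ALLOC][10-30 FREE]
Op 2: b = malloc(5) -> b = 10; heap: [0-9 ALLOC][10-14 ALLOC][15-30 FREE]
Op 3: c = malloc(4) -> c = 15; heap: [0-9 ALLOC][10-14 ALLOC][15-18 ALLOC][19-30 FREE]
Op 4: free(a) -> (freed a); heap: [0-9 FREE][10-14 ALLOC][15-18 ALLOC][19-30 FREE]
Op 5: c = realloc(c, 1) -> c = 15; heap: [0-9 FREE][10-14 ALLOC][15-15 ALLOC][16-30 FREE]
Op 6: c = realloc(c, 13) -> c = 15; heap: [0-9 FREE][10-14 ALLOC][15-27 ALLOC][28-30 FREE]
Op 7: b = realloc(b, 4) -> b = 10; heap: [0-9 FREE][10-13 ALLOC][14-14 FREE][15-27 ALLOC][28-30 FREE]
Op 8: c = realloc(c, 3) -> c = 15; heap: [0-9 FREE][10-13 ALLOC][14-14 FREE][15-17 ALLOC][18-30 FREE]
free(b): b = 10 -> block [10-13 ALLOC]; mark free, coalesce with adjacent free neighbors -> [0-14 FREE][15-17 ALLOC][18-30 FREE]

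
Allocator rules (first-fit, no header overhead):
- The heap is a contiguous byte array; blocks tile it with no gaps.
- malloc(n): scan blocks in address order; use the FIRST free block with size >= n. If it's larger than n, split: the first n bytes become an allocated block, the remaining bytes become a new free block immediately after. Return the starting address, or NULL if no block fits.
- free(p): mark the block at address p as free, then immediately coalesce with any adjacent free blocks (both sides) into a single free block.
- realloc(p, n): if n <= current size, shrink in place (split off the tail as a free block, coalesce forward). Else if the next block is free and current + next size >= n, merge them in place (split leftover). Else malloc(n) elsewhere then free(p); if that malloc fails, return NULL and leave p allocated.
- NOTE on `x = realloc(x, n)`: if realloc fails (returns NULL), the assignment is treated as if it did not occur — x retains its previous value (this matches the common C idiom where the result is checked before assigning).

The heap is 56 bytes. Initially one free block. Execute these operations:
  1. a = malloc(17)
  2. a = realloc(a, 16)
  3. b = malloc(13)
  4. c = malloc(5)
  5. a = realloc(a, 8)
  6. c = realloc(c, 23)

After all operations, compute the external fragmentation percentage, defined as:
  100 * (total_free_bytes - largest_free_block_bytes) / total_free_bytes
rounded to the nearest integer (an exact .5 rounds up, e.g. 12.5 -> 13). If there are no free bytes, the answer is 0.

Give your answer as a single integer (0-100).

Answer: 33

Derivation:
Op 1: a = malloc(17) -> a = 0; heap: [0-16 ALLOC][17-55 FREE]
Op 2: a = realloc(a, 16) -> a = 0; heap: [0-15 ALLOC][16-55 FREE]
Op 3: b = malloc(13) -> b = 16; heap: [0-15 ALLOC][16-28 ALLOC][29-55 FREE]
Op 4: c = malloc(5) -> c = 29; heap: [0-15 ALLOC][16-28 ALLOC][29-33 ALLOC][34-55 FREE]
Op 5: a = realloc(a, 8) -> a = 0; heap: [0-7 ALLOC][8-15 FREE][16-28 ALLOC][29-33 ALLOC][34-55 FREE]
Op 6: c = realloc(c, 23) -> c = 29; heap: [0-7 ALLOC][8-15 FREE][16-28 ALLOC][29-51 ALLOC][52-55 FREE]
Free blocks: [8 4] total_free=12 largest=8 -> 100*(12-8)/12 = 400/12 ≈ 33.333 -> rounds to 33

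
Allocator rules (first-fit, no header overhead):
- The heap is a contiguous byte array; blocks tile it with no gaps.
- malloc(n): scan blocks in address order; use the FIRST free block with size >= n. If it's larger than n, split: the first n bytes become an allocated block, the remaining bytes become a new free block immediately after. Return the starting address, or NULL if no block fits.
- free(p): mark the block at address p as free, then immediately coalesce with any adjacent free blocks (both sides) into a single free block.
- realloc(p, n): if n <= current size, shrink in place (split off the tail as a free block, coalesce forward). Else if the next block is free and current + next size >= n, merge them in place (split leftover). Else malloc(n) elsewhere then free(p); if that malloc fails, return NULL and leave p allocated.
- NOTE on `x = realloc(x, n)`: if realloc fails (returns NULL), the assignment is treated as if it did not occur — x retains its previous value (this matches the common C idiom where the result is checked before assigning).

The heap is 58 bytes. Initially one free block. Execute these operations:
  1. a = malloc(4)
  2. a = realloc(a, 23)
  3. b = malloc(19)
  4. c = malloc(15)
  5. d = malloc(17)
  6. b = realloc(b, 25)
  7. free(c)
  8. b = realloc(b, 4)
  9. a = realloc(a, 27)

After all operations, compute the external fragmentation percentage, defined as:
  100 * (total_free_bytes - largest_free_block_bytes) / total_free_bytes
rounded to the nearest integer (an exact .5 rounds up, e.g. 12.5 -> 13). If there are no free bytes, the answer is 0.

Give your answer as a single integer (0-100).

Answer: 15

Derivation:
Op 1: a = malloc(4) -> a = 0; heap: [0-3 ALLOC][4-57 FREE]
Op 2: a = realloc(a, 23) -> a = 0; heap: [0-22 ALLOC][23-57 FREE]
Op 3: b = malloc(19) -> b = 23; heap: [0-22 ALLOC][23-41 ALLOC][42-57 FREE]
Op 4: c = malloc(15) -> c = 42; heap: [0-22 ALLOC][23-41 ALLOC][42-56 ALLOC][57-57 FREE]
Op 5: d = malloc(17) -> d = NULL; heap: [0-22 ALLOC][23-41 ALLOC][42-56 ALLOC][57-57 FREE]
Op 6: b = realloc(b, 25) -> NULL (b unchanged); heap: [0-22 ALLOC][23-41 ALLOC][42-56 ALLOC][57-57 FREE]
Op 7: free(c) -> (freed c); heap: [0-22 ALLOC][23-41 ALLOC][42-57 FREE]
Op 8: b = realloc(b, 4) -> b = 23; heap: [0-22 ALLOC][23-26 ALLOC][27-57 FREE]
Op 9: a = realloc(a, 27) -> a = 27; heap: [0-22 FREE][23-26 ALLOC][27-53 ALLOC][54-57 FREE]
Free blocks: [23 4] total_free=27 largest=23 -> 100*(27-23)/27 = 400/27 ≈ 14.815 -> rounds to 15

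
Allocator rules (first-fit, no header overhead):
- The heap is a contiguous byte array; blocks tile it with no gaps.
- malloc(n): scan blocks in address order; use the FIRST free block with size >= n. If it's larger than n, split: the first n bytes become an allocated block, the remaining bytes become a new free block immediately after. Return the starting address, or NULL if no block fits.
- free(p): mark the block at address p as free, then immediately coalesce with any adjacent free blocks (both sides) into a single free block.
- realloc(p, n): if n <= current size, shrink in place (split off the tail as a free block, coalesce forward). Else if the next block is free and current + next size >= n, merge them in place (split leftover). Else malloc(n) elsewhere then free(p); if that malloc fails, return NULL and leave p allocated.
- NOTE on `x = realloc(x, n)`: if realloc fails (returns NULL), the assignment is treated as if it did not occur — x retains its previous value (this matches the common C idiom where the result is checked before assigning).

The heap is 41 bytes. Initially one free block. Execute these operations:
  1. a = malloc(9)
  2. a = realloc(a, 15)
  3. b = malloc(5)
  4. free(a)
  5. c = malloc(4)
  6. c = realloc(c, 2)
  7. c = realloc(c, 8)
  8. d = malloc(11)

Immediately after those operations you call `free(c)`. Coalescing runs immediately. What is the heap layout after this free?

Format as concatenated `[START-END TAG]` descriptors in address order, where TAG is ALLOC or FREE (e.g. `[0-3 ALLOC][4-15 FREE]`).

Answer: [0-14 FREE][15-19 ALLOC][20-30 ALLOC][31-40 FREE]

Derivation:
Op 1: a = malloc(9) -> a = 0; heap: [0-8 ALLOC][9-40 FREE]
Op 2: a = realloc(a, 15) -> a = 0; heap: [0-14 ALLOC][15-40 FREE]
Op 3: b = malloc(5) -> b = 15; heap: [0-14 ALLOC][15-19 ALLOC][20-40 FREE]
Op 4: free(a) -> (freed a); heap: [0-14 FREE][15-19 ALLOC][20-40 FREE]
Op 5: c = malloc(4) -> c = 0; heap: [0-3 ALLOC][4-14 FREE][15-19 ALLOC][20-40 FREE]
Op 6: c = realloc(c, 2) -> c = 0; heap: [0-1 ALLOC][2-14 FREE][15-19 ALLOC][20-40 FREE]
Op 7: c = realloc(c, 8) -> c = 0; heap: [0-7 ALLOC][8-14 FREE][15-19 ALLOC][20-40 FREE]
Op 8: d = malloc(11) -> d = 20; heap: [0-7 ALLOC][8-14 FREE][15-19 ALLOC][20-30 ALLOC][31-40 FREE]
free(c): c = 0 -> block [0-7 ALLOC]; mark free, coalesce with adjacent free neighbors -> [0-14 FREE][15-19 ALLOC][20-30 ALLOC][31-40 FREE]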